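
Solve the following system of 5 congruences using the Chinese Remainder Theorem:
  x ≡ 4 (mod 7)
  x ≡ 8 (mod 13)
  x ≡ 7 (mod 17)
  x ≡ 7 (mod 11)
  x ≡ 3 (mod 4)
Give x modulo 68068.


Product of moduli M = 7 · 13 · 17 · 11 · 4 = 68068.
Merge one congruence at a time:
  Start: x ≡ 4 (mod 7).
  Combine with x ≡ 8 (mod 13); new modulus lcm = 91.
    Write x = 4 + 7·t and substitute into x ≡ 8 (mod 13): 7·t ≡ 8 − 4 = 4 (mod 13).
    The inverse of 7 mod 13 is 2 (since 7·2 = 14 = 1·13 + 1), so t ≡ 2·4 = 8 ≡ 8 (mod 13).
    Then x = 4 + 7·8 = 60, valid modulo lcm(7, 13) = 91: x ≡ 60 (mod 91).
  Combine with x ≡ 7 (mod 17); new modulus lcm = 1547.
    Write x = 60 + 91·t and substitute into x ≡ 7 (mod 17): 91·t ≡ 7 − 60 = -53 (mod 17).
    Reduce coefficients mod 17: 6·t ≡ 15 (mod 17).
    The inverse of 6 mod 17 is 3 (since 6·3 = 18 = 1·17 + 1), so t ≡ 3·15 = 45 ≡ 11 (mod 17).
    Then x = 60 + 91·11 = 1061, valid modulo lcm(91, 17) = 1547: x ≡ 1061 (mod 1547).
  Combine with x ≡ 7 (mod 11); new modulus lcm = 17017.
    Write x = 1061 + 1547·t and substitute into x ≡ 7 (mod 11): 1547·t ≡ 7 − 1061 = -1054 (mod 11).
    Reduce coefficients mod 11: 7·t ≡ 2 (mod 11).
    The inverse of 7 mod 11 is 8 (since 7·8 = 56 = 5·11 + 1), so t ≡ 8·2 = 16 ≡ 5 (mod 11).
    Then x = 1061 + 1547·5 = 8796, valid modulo lcm(1547, 11) = 17017: x ≡ 8796 (mod 17017).
  Combine with x ≡ 3 (mod 4); new modulus lcm = 68068.
    Write x = 8796 + 17017·t and substitute into x ≡ 3 (mod 4): 17017·t ≡ 3 − 8796 = -8793 (mod 4).
    Reduce coefficients mod 4: 1·t ≡ 3 (mod 4).
    So t ≡ 3 (mod 4).
    Then x = 8796 + 17017·3 = 59847, valid modulo lcm(17017, 4) = 68068: x ≡ 59847 (mod 68068).
Verify against each original: 59847 mod 7 = 4, 59847 mod 13 = 8, 59847 mod 17 = 7, 59847 mod 11 = 7, 59847 mod 4 = 3.

x ≡ 59847 (mod 68068).


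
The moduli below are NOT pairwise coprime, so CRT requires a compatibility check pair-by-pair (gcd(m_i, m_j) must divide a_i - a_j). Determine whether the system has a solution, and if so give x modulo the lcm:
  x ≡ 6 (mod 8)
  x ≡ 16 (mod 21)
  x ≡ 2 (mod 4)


Moduli 8, 21, 4 are not pairwise coprime, so CRT works modulo lcm(m_i) when all pairwise compatibility conditions hold.
Pairwise compatibility: gcd(m_i, m_j) must divide a_i - a_j for every pair.
Merge one congruence at a time:
  Start: x ≡ 6 (mod 8).
  Combine with x ≡ 16 (mod 21): gcd(8, 21) = 1; 16 - 6 = 10, which IS divisible by 1, so compatible.
    Write x = 6 + 8·t and substitute into x ≡ 16 (mod 21): 8·t ≡ 16 − 6 = 10 (mod 21).
    The inverse of 8 mod 21 is 8 (since 8·8 = 64 = 3·21 + 1), so t ≡ 8·10 = 80 ≡ 17 (mod 21).
    Then x = 6 + 8·17 = 142, valid modulo lcm(8, 21) = 168: x ≡ 142 (mod 168).
  Combine with x ≡ 2 (mod 4): gcd(168, 4) = 4; 2 - 142 = -140, which IS divisible by 4, so compatible.
    Write x = 142 + 168·t and substitute into x ≡ 2 (mod 4): 168·t ≡ 2 − 142 = -140 (mod 4).
    Divide the congruence (and modulus) by g = 4: 42·t ≡ -35 (mod 1).
    Modulo 1 every t works; take t = 0.
    Then x = 142 + 168·0 = 142, valid modulo lcm(168, 4) = 168: x ≡ 142 (mod 168).
Verify: 142 mod 8 = 6, 142 mod 21 = 16, 142 mod 4 = 2.

x ≡ 142 (mod 168).


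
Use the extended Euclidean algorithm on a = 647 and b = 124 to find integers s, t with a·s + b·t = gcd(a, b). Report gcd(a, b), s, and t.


Euclidean algorithm on (647, 124) — divide until remainder is 0:
  647 = 5 · 124 + 27
  124 = 4 · 27 + 16
  27 = 1 · 16 + 11
  16 = 1 · 11 + 5
  11 = 2 · 5 + 1
  5 = 5 · 1 + 0
gcd(647, 124) = 1.
Track Bezout coefficients alongside the remainders: start with r₀ = 647 = a·1 + b·0 (s = 1, t = 0) and r₁ = 124 = a·0 + b·1 (s = 0, t = 1); each new remainder r_{k+1} = r_{k-1} − q_k·r_k inherits s_{k+1} = s_{k-1} − q_k·s_k, t_{k+1} = t_{k-1} − q_k·t_k, so r_k = a·s_k + b·t_k at every step:
  q = 5: r = 27, s = 1 − 5·0 = 1, t = 0 − 5·1 = -5  (check: 647·1 + 124·(-5) = 27)
  q = 4: r = 16, s = 0 − 4·1 = -4, t = 1 − 4·(-5) = 21  (check: 647·(-4) + 124·21 = 16)
  q = 1: r = 11, s = 1 − 1·(-4) = 5, t = -5 − 1·21 = -26  (check: 647·5 + 124·(-26) = 11)
  q = 1: r = 5, s = -4 − 1·5 = -9, t = 21 − 1·(-26) = 47  (check: 647·(-9) + 124·47 = 5)
  q = 2: r = 1, s = 5 − 2·(-9) = 23, t = -26 − 2·47 = -120  (check: 647·23 + 124·(-120) = 1)
The row with r = 1 (the gcd) gives the Bezout coefficients s = 23, t = -120.
Result: 647 · (23) + 124 · (-120) = 1.

gcd(647, 124) = 1; s = 23, t = -120 (check: 647·23 + 124·(-120) = 1).


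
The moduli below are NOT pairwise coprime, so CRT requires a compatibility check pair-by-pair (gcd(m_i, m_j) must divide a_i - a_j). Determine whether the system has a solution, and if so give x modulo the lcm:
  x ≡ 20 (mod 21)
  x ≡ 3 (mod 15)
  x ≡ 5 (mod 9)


Moduli 21, 15, 9 are not pairwise coprime, so CRT works modulo lcm(m_i) when all pairwise compatibility conditions hold.
Pairwise compatibility: gcd(m_i, m_j) must divide a_i - a_j for every pair.
Merge one congruence at a time:
  Start: x ≡ 20 (mod 21).
  Combine with x ≡ 3 (mod 15): gcd(21, 15) = 3, and 3 - 20 = -17 is NOT divisible by 3.
    ⇒ system is inconsistent (no integer solution).

No solution (the system is inconsistent).


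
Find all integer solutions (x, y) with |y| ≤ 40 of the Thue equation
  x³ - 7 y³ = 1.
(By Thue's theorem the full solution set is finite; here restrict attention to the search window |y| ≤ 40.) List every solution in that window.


The equation is x³ - 7y³ = 1. For fixed y, x³ = 7·y³ + 1, so a solution requires the RHS to be a perfect cube.
Strategy: iterate y from -40 to 40, compute RHS = 7·y³ + 1, and check whether it is a (positive or negative) perfect cube.
Check small values of y:
  y = 0: RHS = 1 = (1)³ ⇒ x = 1 works.
  y = 1: RHS = 8 = (2)³ ⇒ x = 2 works.
  y = -1: RHS = -6 is not a perfect cube.
  y = 2: RHS = 57 is not a perfect cube.
  y = -2: RHS = -55 is not a perfect cube.
  y = 3: RHS = 190 is not a perfect cube.
  y = -3: RHS = -188 is not a perfect cube.
Continuing the search up to |y| = 40 finds no further solutions beyond those listed.
Collected solutions: (1, 0), (2, 1).

Solutions (with |y| ≤ 40): (1, 0), (2, 1).


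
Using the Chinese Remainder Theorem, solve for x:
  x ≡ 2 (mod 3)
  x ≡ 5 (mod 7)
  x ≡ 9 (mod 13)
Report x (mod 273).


Moduli 3, 7, 13 are pairwise coprime; by CRT there is a unique solution modulo M = 3 · 7 · 13 = 273.
Solve pairwise, accumulating the modulus:
  Start with x ≡ 2 (mod 3).
  Combine with x ≡ 5 (mod 7): since gcd(3, 7) = 1, we get a unique residue mod 21.
    Write x = 2 + 3·t and substitute into x ≡ 5 (mod 7): 3·t ≡ 5 − 2 = 3 (mod 7).
    The inverse of 3 mod 7 is 5 (since 3·5 = 15 = 2·7 + 1), so t ≡ 5·3 = 15 ≡ 1 (mod 7).
    Then x = 2 + 3·1 = 5, valid modulo lcm(3, 7) = 21: x ≡ 5 (mod 21).
  Combine with x ≡ 9 (mod 13): since gcd(21, 13) = 1, we get a unique residue mod 273.
    Write x = 5 + 21·t and substitute into x ≡ 9 (mod 13): 21·t ≡ 9 − 5 = 4 (mod 13).
    Reduce coefficients mod 13: 8·t ≡ 4 (mod 13).
    The inverse of 8 mod 13 is 5 (since 8·5 = 40 = 3·13 + 1), so t ≡ 5·4 = 20 ≡ 7 (mod 13).
    Then x = 5 + 21·7 = 152, valid modulo lcm(21, 13) = 273: x ≡ 152 (mod 273).
Verify: 152 mod 3 = 2 ✓, 152 mod 7 = 5 ✓, 152 mod 13 = 9 ✓.

x ≡ 152 (mod 273).


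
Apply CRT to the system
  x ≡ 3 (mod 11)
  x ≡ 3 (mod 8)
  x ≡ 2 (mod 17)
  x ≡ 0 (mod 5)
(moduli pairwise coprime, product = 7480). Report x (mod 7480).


Product of moduli M = 11 · 8 · 17 · 5 = 7480.
Merge one congruence at a time:
  Start: x ≡ 3 (mod 11).
  Combine with x ≡ 3 (mod 8); new modulus lcm = 88.
    Write x = 3 + 11·t and substitute into x ≡ 3 (mod 8): 11·t ≡ 3 − 3 = 0 (mod 8).
    Reduce coefficients mod 8: 3·t ≡ 0 (mod 8).
    The inverse of 3 mod 8 is 3 (since 3·3 = 9 = 1·8 + 1), so t ≡ 3·0 = 0 ≡ 0 (mod 8).
    Then x = 3 + 11·0 = 3, valid modulo lcm(11, 8) = 88: x ≡ 3 (mod 88).
  Combine with x ≡ 2 (mod 17); new modulus lcm = 1496.
    Write x = 3 + 88·t and substitute into x ≡ 2 (mod 17): 88·t ≡ 2 − 3 = -1 (mod 17).
    Reduce coefficients mod 17: 3·t ≡ 16 (mod 17).
    The inverse of 3 mod 17 is 6 (since 3·6 = 18 = 1·17 + 1), so t ≡ 6·16 = 96 ≡ 11 (mod 17).
    Then x = 3 + 88·11 = 971, valid modulo lcm(88, 17) = 1496: x ≡ 971 (mod 1496).
  Combine with x ≡ 0 (mod 5); new modulus lcm = 7480.
    Write x = 971 + 1496·t and substitute into x ≡ 0 (mod 5): 1496·t ≡ 0 − 971 = -971 (mod 5).
    Reduce coefficients mod 5: 1·t ≡ 4 (mod 5).
    So t ≡ 4 (mod 5).
    Then x = 971 + 1496·4 = 6955, valid modulo lcm(1496, 5) = 7480: x ≡ 6955 (mod 7480).
Verify against each original: 6955 mod 11 = 3, 6955 mod 8 = 3, 6955 mod 17 = 2, 6955 mod 5 = 0.

x ≡ 6955 (mod 7480).


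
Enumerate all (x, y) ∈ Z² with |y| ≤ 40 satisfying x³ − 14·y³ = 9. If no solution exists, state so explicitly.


The equation is x³ - 14y³ = 9. For fixed y, x³ = 14·y³ + 9, so a solution requires the RHS to be a perfect cube.
Strategy: iterate y from -40 to 40, compute RHS = 14·y³ + 9, and check whether it is a (positive or negative) perfect cube.
Check small values of y:
  y = 0: RHS = 9 is not a perfect cube.
  y = 1: RHS = 23 is not a perfect cube.
  y = -1: RHS = -5 is not a perfect cube.
  y = 2: RHS = 121 is not a perfect cube.
  y = -2: RHS = -103 is not a perfect cube.
  y = 3: RHS = 387 is not a perfect cube.
  y = -3: RHS = -369 is not a perfect cube.
Continuing the search up to |y| = 40 finds no solutions either.
No (x, y) in the scanned range satisfies the equation.

No integer solutions with |y| ≤ 40.


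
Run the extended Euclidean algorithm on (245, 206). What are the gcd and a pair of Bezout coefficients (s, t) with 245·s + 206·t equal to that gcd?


Euclidean algorithm on (245, 206) — divide until remainder is 0:
  245 = 1 · 206 + 39
  206 = 5 · 39 + 11
  39 = 3 · 11 + 6
  11 = 1 · 6 + 5
  6 = 1 · 5 + 1
  5 = 5 · 1 + 0
gcd(245, 206) = 1.
Track Bezout coefficients alongside the remainders: start with r₀ = 245 = a·1 + b·0 (s = 1, t = 0) and r₁ = 206 = a·0 + b·1 (s = 0, t = 1); each new remainder r_{k+1} = r_{k-1} − q_k·r_k inherits s_{k+1} = s_{k-1} − q_k·s_k, t_{k+1} = t_{k-1} − q_k·t_k, so r_k = a·s_k + b·t_k at every step:
  q = 1: r = 39, s = 1 − 1·0 = 1, t = 0 − 1·1 = -1  (check: 245·1 + 206·(-1) = 39)
  q = 5: r = 11, s = 0 − 5·1 = -5, t = 1 − 5·(-1) = 6  (check: 245·(-5) + 206·6 = 11)
  q = 3: r = 6, s = 1 − 3·(-5) = 16, t = -1 − 3·6 = -19  (check: 245·16 + 206·(-19) = 6)
  q = 1: r = 5, s = -5 − 1·16 = -21, t = 6 − 1·(-19) = 25  (check: 245·(-21) + 206·25 = 5)
  q = 1: r = 1, s = 16 − 1·(-21) = 37, t = -19 − 1·25 = -44  (check: 245·37 + 206·(-44) = 1)
The row with r = 1 (the gcd) gives the Bezout coefficients s = 37, t = -44.
Result: 245 · (37) + 206 · (-44) = 1.

gcd(245, 206) = 1; s = 37, t = -44 (check: 245·37 + 206·(-44) = 1).


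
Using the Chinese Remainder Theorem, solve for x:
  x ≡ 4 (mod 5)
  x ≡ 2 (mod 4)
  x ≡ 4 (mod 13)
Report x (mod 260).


Moduli 5, 4, 13 are pairwise coprime; by CRT there is a unique solution modulo M = 5 · 4 · 13 = 260.
Solve pairwise, accumulating the modulus:
  Start with x ≡ 4 (mod 5).
  Combine with x ≡ 2 (mod 4): since gcd(5, 4) = 1, we get a unique residue mod 20.
    Write x = 4 + 5·t and substitute into x ≡ 2 (mod 4): 5·t ≡ 2 − 4 = -2 (mod 4).
    Reduce coefficients mod 4: 1·t ≡ 2 (mod 4).
    So t ≡ 2 (mod 4).
    Then x = 4 + 5·2 = 14, valid modulo lcm(5, 4) = 20: x ≡ 14 (mod 20).
  Combine with x ≡ 4 (mod 13): since gcd(20, 13) = 1, we get a unique residue mod 260.
    Write x = 14 + 20·t and substitute into x ≡ 4 (mod 13): 20·t ≡ 4 − 14 = -10 (mod 13).
    Reduce coefficients mod 13: 7·t ≡ 3 (mod 13).
    The inverse of 7 mod 13 is 2 (since 7·2 = 14 = 1·13 + 1), so t ≡ 2·3 = 6 ≡ 6 (mod 13).
    Then x = 14 + 20·6 = 134, valid modulo lcm(20, 13) = 260: x ≡ 134 (mod 260).
Verify: 134 mod 5 = 4 ✓, 134 mod 4 = 2 ✓, 134 mod 13 = 4 ✓.

x ≡ 134 (mod 260).


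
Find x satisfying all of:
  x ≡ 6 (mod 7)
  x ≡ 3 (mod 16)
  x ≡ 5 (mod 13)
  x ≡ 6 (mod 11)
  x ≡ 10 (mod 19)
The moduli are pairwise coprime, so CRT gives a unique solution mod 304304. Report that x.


Product of moduli M = 7 · 16 · 13 · 11 · 19 = 304304.
Merge one congruence at a time:
  Start: x ≡ 6 (mod 7).
  Combine with x ≡ 3 (mod 16); new modulus lcm = 112.
    Write x = 6 + 7·t and substitute into x ≡ 3 (mod 16): 7·t ≡ 3 − 6 = -3 (mod 16).
    Reduce coefficients mod 16: 7·t ≡ 13 (mod 16).
    The inverse of 7 mod 16 is 7 (since 7·7 = 49 = 3·16 + 1), so t ≡ 7·13 = 91 ≡ 11 (mod 16).
    Then x = 6 + 7·11 = 83, valid modulo lcm(7, 16) = 112: x ≡ 83 (mod 112).
  Combine with x ≡ 5 (mod 13); new modulus lcm = 1456.
    Write x = 83 + 112·t and substitute into x ≡ 5 (mod 13): 112·t ≡ 5 − 83 = -78 (mod 13).
    Reduce coefficients mod 13: 8·t ≡ 0 (mod 13).
    The inverse of 8 mod 13 is 5 (since 8·5 = 40 = 3·13 + 1), so t ≡ 5·0 = 0 ≡ 0 (mod 13).
    Then x = 83 + 112·0 = 83, valid modulo lcm(112, 13) = 1456: x ≡ 83 (mod 1456).
  Combine with x ≡ 6 (mod 11); new modulus lcm = 16016.
    Write x = 83 + 1456·t and substitute into x ≡ 6 (mod 11): 1456·t ≡ 6 − 83 = -77 (mod 11).
    Reduce coefficients mod 11: 4·t ≡ 0 (mod 11).
    The inverse of 4 mod 11 is 3 (since 4·3 = 12 = 1·11 + 1), so t ≡ 3·0 = 0 ≡ 0 (mod 11).
    Then x = 83 + 1456·0 = 83, valid modulo lcm(1456, 11) = 16016: x ≡ 83 (mod 16016).
  Combine with x ≡ 10 (mod 19); new modulus lcm = 304304.
    Write x = 83 + 16016·t and substitute into x ≡ 10 (mod 19): 16016·t ≡ 10 − 83 = -73 (mod 19).
    Reduce coefficients mod 19: 18·t ≡ 3 (mod 19).
    The inverse of 18 mod 19 is 18 (since 18·18 = 324 = 17·19 + 1), so t ≡ 18·3 = 54 ≡ 16 (mod 19).
    Then x = 83 + 16016·16 = 256339, valid modulo lcm(16016, 19) = 304304: x ≡ 256339 (mod 304304).
Verify against each original: 256339 mod 7 = 6, 256339 mod 16 = 3, 256339 mod 13 = 5, 256339 mod 11 = 6, 256339 mod 19 = 10.

x ≡ 256339 (mod 304304).


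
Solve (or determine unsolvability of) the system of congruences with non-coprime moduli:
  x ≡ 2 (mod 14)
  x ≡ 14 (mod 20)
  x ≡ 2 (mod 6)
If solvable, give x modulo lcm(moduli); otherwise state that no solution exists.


Moduli 14, 20, 6 are not pairwise coprime, so CRT works modulo lcm(m_i) when all pairwise compatibility conditions hold.
Pairwise compatibility: gcd(m_i, m_j) must divide a_i - a_j for every pair.
Merge one congruence at a time:
  Start: x ≡ 2 (mod 14).
  Combine with x ≡ 14 (mod 20): gcd(14, 20) = 2; 14 - 2 = 12, which IS divisible by 2, so compatible.
    Write x = 2 + 14·t and substitute into x ≡ 14 (mod 20): 14·t ≡ 14 − 2 = 12 (mod 20).
    Divide the congruence (and modulus) by g = 2: 7·t ≡ 6 (mod 10).
    The inverse of 7 mod 10 is 3 (since 7·3 = 21 = 2·10 + 1), so t ≡ 3·6 = 18 ≡ 8 (mod 10).
    Then x = 2 + 14·8 = 114, valid modulo lcm(14, 20) = 140: x ≡ 114 (mod 140).
  Combine with x ≡ 2 (mod 6): gcd(140, 6) = 2; 2 - 114 = -112, which IS divisible by 2, so compatible.
    Write x = 114 + 140·t and substitute into x ≡ 2 (mod 6): 140·t ≡ 2 − 114 = -112 (mod 6).
    Divide the congruence (and modulus) by g = 2: 70·t ≡ -56 (mod 3).
    Reduce coefficients mod 3: 1·t ≡ 1 (mod 3).
    So t ≡ 1 (mod 3).
    Then x = 114 + 140·1 = 254, valid modulo lcm(140, 6) = 420: x ≡ 254 (mod 420).
Verify: 254 mod 14 = 2, 254 mod 20 = 14, 254 mod 6 = 2.

x ≡ 254 (mod 420).


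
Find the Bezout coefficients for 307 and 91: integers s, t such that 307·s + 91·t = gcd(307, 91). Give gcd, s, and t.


Euclidean algorithm on (307, 91) — divide until remainder is 0:
  307 = 3 · 91 + 34
  91 = 2 · 34 + 23
  34 = 1 · 23 + 11
  23 = 2 · 11 + 1
  11 = 11 · 1 + 0
gcd(307, 91) = 1.
Track Bezout coefficients alongside the remainders: start with r₀ = 307 = a·1 + b·0 (s = 1, t = 0) and r₁ = 91 = a·0 + b·1 (s = 0, t = 1); each new remainder r_{k+1} = r_{k-1} − q_k·r_k inherits s_{k+1} = s_{k-1} − q_k·s_k, t_{k+1} = t_{k-1} − q_k·t_k, so r_k = a·s_k + b·t_k at every step:
  q = 3: r = 34, s = 1 − 3·0 = 1, t = 0 − 3·1 = -3  (check: 307·1 + 91·(-3) = 34)
  q = 2: r = 23, s = 0 − 2·1 = -2, t = 1 − 2·(-3) = 7  (check: 307·(-2) + 91·7 = 23)
  q = 1: r = 11, s = 1 − 1·(-2) = 3, t = -3 − 1·7 = -10  (check: 307·3 + 91·(-10) = 11)
  q = 2: r = 1, s = -2 − 2·3 = -8, t = 7 − 2·(-10) = 27  (check: 307·(-8) + 91·27 = 1)
The row with r = 1 (the gcd) gives the Bezout coefficients s = -8, t = 27.
Result: 307 · (-8) + 91 · (27) = 1.

gcd(307, 91) = 1; s = -8, t = 27 (check: 307·(-8) + 91·27 = 1).


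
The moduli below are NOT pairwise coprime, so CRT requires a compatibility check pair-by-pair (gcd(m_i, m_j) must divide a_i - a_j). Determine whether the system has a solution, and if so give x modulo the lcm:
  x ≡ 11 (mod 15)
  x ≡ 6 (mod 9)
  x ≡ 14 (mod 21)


Moduli 15, 9, 21 are not pairwise coprime, so CRT works modulo lcm(m_i) when all pairwise compatibility conditions hold.
Pairwise compatibility: gcd(m_i, m_j) must divide a_i - a_j for every pair.
Merge one congruence at a time:
  Start: x ≡ 11 (mod 15).
  Combine with x ≡ 6 (mod 9): gcd(15, 9) = 3, and 6 - 11 = -5 is NOT divisible by 3.
    ⇒ system is inconsistent (no integer solution).

No solution (the system is inconsistent).


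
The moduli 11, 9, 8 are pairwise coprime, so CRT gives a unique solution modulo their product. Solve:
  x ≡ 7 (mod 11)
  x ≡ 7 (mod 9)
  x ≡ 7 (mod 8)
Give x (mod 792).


Moduli 11, 9, 8 are pairwise coprime; by CRT there is a unique solution modulo M = 11 · 9 · 8 = 792.
Solve pairwise, accumulating the modulus:
  Start with x ≡ 7 (mod 11).
  Combine with x ≡ 7 (mod 9): since gcd(11, 9) = 1, we get a unique residue mod 99.
    Write x = 7 + 11·t and substitute into x ≡ 7 (mod 9): 11·t ≡ 7 − 7 = 0 (mod 9).
    Reduce coefficients mod 9: 2·t ≡ 0 (mod 9).
    The inverse of 2 mod 9 is 5 (since 2·5 = 10 = 1·9 + 1), so t ≡ 5·0 = 0 ≡ 0 (mod 9).
    Then x = 7 + 11·0 = 7, valid modulo lcm(11, 9) = 99: x ≡ 7 (mod 99).
  Combine with x ≡ 7 (mod 8): since gcd(99, 8) = 1, we get a unique residue mod 792.
    Write x = 7 + 99·t and substitute into x ≡ 7 (mod 8): 99·t ≡ 7 − 7 = 0 (mod 8).
    Reduce coefficients mod 8: 3·t ≡ 0 (mod 8).
    The inverse of 3 mod 8 is 3 (since 3·3 = 9 = 1·8 + 1), so t ≡ 3·0 = 0 ≡ 0 (mod 8).
    Then x = 7 + 99·0 = 7, valid modulo lcm(99, 8) = 792: x ≡ 7 (mod 792).
Verify: 7 mod 11 = 7 ✓, 7 mod 9 = 7 ✓, 7 mod 8 = 7 ✓.

x ≡ 7 (mod 792).


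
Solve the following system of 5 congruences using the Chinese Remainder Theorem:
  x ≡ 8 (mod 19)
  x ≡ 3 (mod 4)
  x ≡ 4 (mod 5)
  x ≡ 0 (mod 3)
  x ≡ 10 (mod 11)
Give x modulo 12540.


Product of moduli M = 19 · 4 · 5 · 3 · 11 = 12540.
Merge one congruence at a time:
  Start: x ≡ 8 (mod 19).
  Combine with x ≡ 3 (mod 4); new modulus lcm = 76.
    Write x = 8 + 19·t and substitute into x ≡ 3 (mod 4): 19·t ≡ 3 − 8 = -5 (mod 4).
    Reduce coefficients mod 4: 3·t ≡ 3 (mod 4).
    The inverse of 3 mod 4 is 3 (since 3·3 = 9 = 2·4 + 1), so t ≡ 3·3 = 9 ≡ 1 (mod 4).
    Then x = 8 + 19·1 = 27, valid modulo lcm(19, 4) = 76: x ≡ 27 (mod 76).
  Combine with x ≡ 4 (mod 5); new modulus lcm = 380.
    Write x = 27 + 76·t and substitute into x ≡ 4 (mod 5): 76·t ≡ 4 − 27 = -23 (mod 5).
    Reduce coefficients mod 5: 1·t ≡ 2 (mod 5).
    So t ≡ 2 (mod 5).
    Then x = 27 + 76·2 = 179, valid modulo lcm(76, 5) = 380: x ≡ 179 (mod 380).
  Combine with x ≡ 0 (mod 3); new modulus lcm = 1140.
    Write x = 179 + 380·t and substitute into x ≡ 0 (mod 3): 380·t ≡ 0 − 179 = -179 (mod 3).
    Reduce coefficients mod 3: 2·t ≡ 1 (mod 3).
    The inverse of 2 mod 3 is 2 (since 2·2 = 4 = 1·3 + 1), so t ≡ 2·1 = 2 ≡ 2 (mod 3).
    Then x = 179 + 380·2 = 939, valid modulo lcm(380, 3) = 1140: x ≡ 939 (mod 1140).
  Combine with x ≡ 10 (mod 11); new modulus lcm = 12540.
    Write x = 939 + 1140·t and substitute into x ≡ 10 (mod 11): 1140·t ≡ 10 − 939 = -929 (mod 11).
    Reduce coefficients mod 11: 7·t ≡ 6 (mod 11).
    The inverse of 7 mod 11 is 8 (since 7·8 = 56 = 5·11 + 1), so t ≡ 8·6 = 48 ≡ 4 (mod 11).
    Then x = 939 + 1140·4 = 5499, valid modulo lcm(1140, 11) = 12540: x ≡ 5499 (mod 12540).
Verify against each original: 5499 mod 19 = 8, 5499 mod 4 = 3, 5499 mod 5 = 4, 5499 mod 3 = 0, 5499 mod 11 = 10.

x ≡ 5499 (mod 12540).


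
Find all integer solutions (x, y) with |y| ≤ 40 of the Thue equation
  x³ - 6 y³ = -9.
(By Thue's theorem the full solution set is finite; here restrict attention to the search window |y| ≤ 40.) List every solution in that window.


The equation is x³ - 6y³ = -9. For fixed y, x³ = 6·y³ − 9, so a solution requires the RHS to be a perfect cube.
Strategy: iterate y from -40 to 40, compute RHS = 6·y³ − 9, and check whether it is a (positive or negative) perfect cube.
Check small values of y:
  y = 0: RHS = -9 is not a perfect cube.
  y = 1: RHS = -3 is not a perfect cube.
  y = -1: RHS = -15 is not a perfect cube.
  y = 2: RHS = 39 is not a perfect cube.
  y = -2: RHS = -57 is not a perfect cube.
  y = 3: RHS = 153 is not a perfect cube.
  y = -3: RHS = -171 is not a perfect cube.
Continuing the search up to |y| = 40 finds no solutions either.
No (x, y) in the scanned range satisfies the equation.

No integer solutions with |y| ≤ 40.


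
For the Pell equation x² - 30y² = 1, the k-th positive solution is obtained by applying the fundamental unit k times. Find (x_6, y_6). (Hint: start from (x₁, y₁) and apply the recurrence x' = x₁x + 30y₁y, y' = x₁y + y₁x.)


Step 1: Find the fundamental solution (x₁, y₁) of x² - 30y² = 1.
  Expand √30 as a continued fraction. a₀ = ⌊√30⌋ = 5; iterate m_{k+1} = d_k·a_k − m_k, d_{k+1} = (30 − m_{k+1}²)/d_k, a_{k+1} = ⌊(a₀ + m_{k+1})/d_{k+1}⌋ (starting m₀ = 0, d₀ = 1), with convergents p_k = a_k·p_{k-1} + p_{k-2}, q_k = a_k·q_{k-1} + q_{k-2} (p₋₁ = 1, q₋₁ = 0):
  k = 0: a₀ = 5; p₀/q₀ = 5/1; p₀² − 30·q₀² = 25 − 30 = -5.
  k = 1: m = 5, d = 5, a = ⌊(5 + 5)/5⌋ = 2; p/q = (2·5 + 1)/(2·1 + 0) = 11/2; p² − 30·q² = 121 − 120 = 1.
  The first convergent with p² − 30·q² = 1 gives the fundamental solution (x₁, y₁) = (11, 2).
Step 2: Apply the recurrence (x_{n+1}, y_{n+1}) = (x₁x_n + 30y₁y_n, x₁y_n + y₁x_n) repeatedly.
  From (x_1, y_1) = (11, 2): x_2 = 11·11 + 30·2·2 = 241; y_2 = 11·2 + 2·11 = 44.
  From (x_2, y_2) = (241, 44): x_3 = 11·241 + 30·2·44 = 5291; y_3 = 11·44 + 2·241 = 966.
  From (x_3, y_3) = (5291, 966): x_4 = 11·5291 + 30·2·966 = 116161; y_4 = 11·966 + 2·5291 = 21208.
  From (x_4, y_4) = (116161, 21208): x_5 = 11·116161 + 30·2·21208 = 2550251; y_5 = 11·21208 + 2·116161 = 465610.
  From (x_5, y_5) = (2550251, 465610): x_6 = 11·2550251 + 30·2·465610 = 55989361; y_6 = 11·465610 + 2·2550251 = 10222212.
Step 3: Verify x_6² - 30·y_6² = 3134808545188321 - 3134808545188320 = 1 (should be 1). ✓

(x_1, y_1) = (11, 2); (x_6, y_6) = (55989361, 10222212).


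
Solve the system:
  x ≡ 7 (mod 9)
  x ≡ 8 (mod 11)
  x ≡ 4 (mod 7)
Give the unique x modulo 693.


Moduli 9, 11, 7 are pairwise coprime; by CRT there is a unique solution modulo M = 9 · 11 · 7 = 693.
Solve pairwise, accumulating the modulus:
  Start with x ≡ 7 (mod 9).
  Combine with x ≡ 8 (mod 11): since gcd(9, 11) = 1, we get a unique residue mod 99.
    Write x = 7 + 9·t and substitute into x ≡ 8 (mod 11): 9·t ≡ 8 − 7 = 1 (mod 11).
    The inverse of 9 mod 11 is 5 (since 9·5 = 45 = 4·11 + 1), so t ≡ 5·1 = 5 ≡ 5 (mod 11).
    Then x = 7 + 9·5 = 52, valid modulo lcm(9, 11) = 99: x ≡ 52 (mod 99).
  Combine with x ≡ 4 (mod 7): since gcd(99, 7) = 1, we get a unique residue mod 693.
    Write x = 52 + 99·t and substitute into x ≡ 4 (mod 7): 99·t ≡ 4 − 52 = -48 (mod 7).
    Reduce coefficients mod 7: 1·t ≡ 1 (mod 7).
    So t ≡ 1 (mod 7).
    Then x = 52 + 99·1 = 151, valid modulo lcm(99, 7) = 693: x ≡ 151 (mod 693).
Verify: 151 mod 9 = 7 ✓, 151 mod 11 = 8 ✓, 151 mod 7 = 4 ✓.

x ≡ 151 (mod 693).


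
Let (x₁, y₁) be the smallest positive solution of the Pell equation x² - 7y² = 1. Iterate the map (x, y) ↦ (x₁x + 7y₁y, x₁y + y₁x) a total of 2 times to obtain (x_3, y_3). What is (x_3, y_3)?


Step 1: Find the fundamental solution (x₁, y₁) of x² - 7y² = 1.
  Expand √7 as a continued fraction. a₀ = ⌊√7⌋ = 2; iterate m_{k+1} = d_k·a_k − m_k, d_{k+1} = (7 − m_{k+1}²)/d_k, a_{k+1} = ⌊(a₀ + m_{k+1})/d_{k+1}⌋ (starting m₀ = 0, d₀ = 1), with convergents p_k = a_k·p_{k-1} + p_{k-2}, q_k = a_k·q_{k-1} + q_{k-2} (p₋₁ = 1, q₋₁ = 0):
  k = 0: a₀ = 2; p₀/q₀ = 2/1; p₀² − 7·q₀² = 4 − 7 = -3.
  k = 1: m = 2, d = 3, a = ⌊(2 + 2)/3⌋ = 1; p/q = (1·2 + 1)/(1·1 + 0) = 3/1; p² − 7·q² = 9 − 7 = 2.
  k = 2: m = 1, d = 2, a = ⌊(2 + 1)/2⌋ = 1; p/q = (1·3 + 2)/(1·1 + 1) = 5/2; p² − 7·q² = 25 − 28 = -3.
  k = 3: m = 1, d = 3, a = ⌊(2 + 1)/3⌋ = 1; p/q = (1·5 + 3)/(1·2 + 1) = 8/3; p² − 7·q² = 64 − 63 = 1.
  The first convergent with p² − 7·q² = 1 gives the fundamental solution (x₁, y₁) = (8, 3).
Step 2: Apply the recurrence (x_{n+1}, y_{n+1}) = (x₁x_n + 7y₁y_n, x₁y_n + y₁x_n) repeatedly.
  From (x_1, y_1) = (8, 3): x_2 = 8·8 + 7·3·3 = 127; y_2 = 8·3 + 3·8 = 48.
  From (x_2, y_2) = (127, 48): x_3 = 8·127 + 7·3·48 = 2024; y_3 = 8·48 + 3·127 = 765.
Step 3: Verify x_3² - 7·y_3² = 4096576 - 4096575 = 1 (should be 1). ✓

(x_1, y_1) = (8, 3); (x_3, y_3) = (2024, 765).


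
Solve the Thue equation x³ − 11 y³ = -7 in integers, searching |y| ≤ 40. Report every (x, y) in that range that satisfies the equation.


The equation is x³ - 11y³ = -7. For fixed y, x³ = 11·y³ − 7, so a solution requires the RHS to be a perfect cube.
Strategy: iterate y from -40 to 40, compute RHS = 11·y³ − 7, and check whether it is a (positive or negative) perfect cube.
Check small values of y:
  y = 0: RHS = -7 is not a perfect cube.
  y = 1: RHS = 4 is not a perfect cube.
  y = -1: RHS = -18 is not a perfect cube.
  y = 2: RHS = 81 is not a perfect cube.
  y = -2: RHS = -95 is not a perfect cube.
  y = 3: RHS = 290 is not a perfect cube.
  y = -3: RHS = -304 is not a perfect cube.
Continuing the search up to |y| = 40 finds no solutions either.
No (x, y) in the scanned range satisfies the equation.

No integer solutions with |y| ≤ 40.


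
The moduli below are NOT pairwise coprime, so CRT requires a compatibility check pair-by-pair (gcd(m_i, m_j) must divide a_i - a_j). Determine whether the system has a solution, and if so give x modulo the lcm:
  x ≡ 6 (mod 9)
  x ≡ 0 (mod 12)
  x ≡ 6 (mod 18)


Moduli 9, 12, 18 are not pairwise coprime, so CRT works modulo lcm(m_i) when all pairwise compatibility conditions hold.
Pairwise compatibility: gcd(m_i, m_j) must divide a_i - a_j for every pair.
Merge one congruence at a time:
  Start: x ≡ 6 (mod 9).
  Combine with x ≡ 0 (mod 12): gcd(9, 12) = 3; 0 - 6 = -6, which IS divisible by 3, so compatible.
    Write x = 6 + 9·t and substitute into x ≡ 0 (mod 12): 9·t ≡ 0 − 6 = -6 (mod 12).
    Divide the congruence (and modulus) by g = 3: 3·t ≡ -2 (mod 4).
    Reduce coefficients mod 4: 3·t ≡ 2 (mod 4).
    The inverse of 3 mod 4 is 3 (since 3·3 = 9 = 2·4 + 1), so t ≡ 3·2 = 6 ≡ 2 (mod 4).
    Then x = 6 + 9·2 = 24, valid modulo lcm(9, 12) = 36: x ≡ 24 (mod 36).
  Combine with x ≡ 6 (mod 18): gcd(36, 18) = 18; 6 - 24 = -18, which IS divisible by 18, so compatible.
    Write x = 24 + 36·t and substitute into x ≡ 6 (mod 18): 36·t ≡ 6 − 24 = -18 (mod 18).
    Divide the congruence (and modulus) by g = 18: 2·t ≡ -1 (mod 1).
    Modulo 1 every t works; take t = 0.
    Then x = 24 + 36·0 = 24, valid modulo lcm(36, 18) = 36: x ≡ 24 (mod 36).
Verify: 24 mod 9 = 6, 24 mod 12 = 0, 24 mod 18 = 6.

x ≡ 24 (mod 36).


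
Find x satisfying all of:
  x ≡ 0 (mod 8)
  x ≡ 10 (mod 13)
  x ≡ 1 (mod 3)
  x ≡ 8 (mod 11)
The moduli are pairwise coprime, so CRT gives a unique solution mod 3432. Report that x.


Product of moduli M = 8 · 13 · 3 · 11 = 3432.
Merge one congruence at a time:
  Start: x ≡ 0 (mod 8).
  Combine with x ≡ 10 (mod 13); new modulus lcm = 104.
    Write x = 0 + 8·t and substitute into x ≡ 10 (mod 13): 8·t ≡ 10 − 0 = 10 (mod 13).
    The inverse of 8 mod 13 is 5 (since 8·5 = 40 = 3·13 + 1), so t ≡ 5·10 = 50 ≡ 11 (mod 13).
    Then x = 0 + 8·11 = 88, valid modulo lcm(8, 13) = 104: x ≡ 88 (mod 104).
  Combine with x ≡ 1 (mod 3); new modulus lcm = 312.
    Write x = 88 + 104·t and substitute into x ≡ 1 (mod 3): 104·t ≡ 1 − 88 = -87 (mod 3).
    Reduce coefficients mod 3: 2·t ≡ 0 (mod 3).
    The inverse of 2 mod 3 is 2 (since 2·2 = 4 = 1·3 + 1), so t ≡ 2·0 = 0 ≡ 0 (mod 3).
    Then x = 88 + 104·0 = 88, valid modulo lcm(104, 3) = 312: x ≡ 88 (mod 312).
  Combine with x ≡ 8 (mod 11); new modulus lcm = 3432.
    Write x = 88 + 312·t and substitute into x ≡ 8 (mod 11): 312·t ≡ 8 − 88 = -80 (mod 11).
    Reduce coefficients mod 11: 4·t ≡ 8 (mod 11).
    The inverse of 4 mod 11 is 3 (since 4·3 = 12 = 1·11 + 1), so t ≡ 3·8 = 24 ≡ 2 (mod 11).
    Then x = 88 + 312·2 = 712, valid modulo lcm(312, 11) = 3432: x ≡ 712 (mod 3432).
Verify against each original: 712 mod 8 = 0, 712 mod 13 = 10, 712 mod 3 = 1, 712 mod 11 = 8.

x ≡ 712 (mod 3432).


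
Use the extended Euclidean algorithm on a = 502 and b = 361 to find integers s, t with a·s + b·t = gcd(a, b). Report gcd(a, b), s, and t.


Euclidean algorithm on (502, 361) — divide until remainder is 0:
  502 = 1 · 361 + 141
  361 = 2 · 141 + 79
  141 = 1 · 79 + 62
  79 = 1 · 62 + 17
  62 = 3 · 17 + 11
  17 = 1 · 11 + 6
  11 = 1 · 6 + 5
  6 = 1 · 5 + 1
  5 = 5 · 1 + 0
gcd(502, 361) = 1.
Track Bezout coefficients alongside the remainders: start with r₀ = 502 = a·1 + b·0 (s = 1, t = 0) and r₁ = 361 = a·0 + b·1 (s = 0, t = 1); each new remainder r_{k+1} = r_{k-1} − q_k·r_k inherits s_{k+1} = s_{k-1} − q_k·s_k, t_{k+1} = t_{k-1} − q_k·t_k, so r_k = a·s_k + b·t_k at every step:
  q = 1: r = 141, s = 1 − 1·0 = 1, t = 0 − 1·1 = -1  (check: 502·1 + 361·(-1) = 141)
  q = 2: r = 79, s = 0 − 2·1 = -2, t = 1 − 2·(-1) = 3  (check: 502·(-2) + 361·3 = 79)
  q = 1: r = 62, s = 1 − 1·(-2) = 3, t = -1 − 1·3 = -4  (check: 502·3 + 361·(-4) = 62)
  q = 1: r = 17, s = -2 − 1·3 = -5, t = 3 − 1·(-4) = 7  (check: 502·(-5) + 361·7 = 17)
  q = 3: r = 11, s = 3 − 3·(-5) = 18, t = -4 − 3·7 = -25  (check: 502·18 + 361·(-25) = 11)
  q = 1: r = 6, s = -5 − 1·18 = -23, t = 7 − 1·(-25) = 32  (check: 502·(-23) + 361·32 = 6)
  q = 1: r = 5, s = 18 − 1·(-23) = 41, t = -25 − 1·32 = -57  (check: 502·41 + 361·(-57) = 5)
  q = 1: r = 1, s = -23 − 1·41 = -64, t = 32 − 1·(-57) = 89  (check: 502·(-64) + 361·89 = 1)
The row with r = 1 (the gcd) gives the Bezout coefficients s = -64, t = 89.
Result: 502 · (-64) + 361 · (89) = 1.

gcd(502, 361) = 1; s = -64, t = 89 (check: 502·(-64) + 361·89 = 1).


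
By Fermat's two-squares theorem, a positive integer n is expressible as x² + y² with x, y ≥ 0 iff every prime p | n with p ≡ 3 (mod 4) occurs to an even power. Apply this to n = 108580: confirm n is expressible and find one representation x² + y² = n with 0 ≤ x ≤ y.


Step 1: Factor n = 108580 = 2^2 · 5 · 61 · 89.
Step 2: Check the mod-4 condition on each prime factor: 2 = 2 (special); 5 ≡ 1 (mod 4), exponent 1; 61 ≡ 1 (mod 4), exponent 1; 89 ≡ 1 (mod 4), exponent 1.
All primes ≡ 3 (mod 4) appear to even exponent (or don't appear), so by the two-squares theorem n IS expressible as a sum of two squares.
Step 3: Build a representation. Group n = k² · m with k = 2 and m = 5 · 61 · 89 = 27145 (a product of primes ≡ 1 (mod 4)); a representation of m scales to one of n via (k·x)² + (k·y)² = k²(x² + y²). Each prime p ≡ 1 (mod 4) is itself a sum of two squares; find a² by testing p − a² for a perfect square:
  5: 5 − 1² = 4 = 2² ⇒ 5 = 1² + 2².
  61: 61 − 1² = 60, 61 − 2² = 57, 61 − 3² = 52, 61 − 4² = 45, 61 − 5² = 36 = 6² ⇒ 61 = 5² + 6².
  89: 89 − 1² = 88, 89 − 2² = 85, 89 − 3² = 80, 89 − 4² = 73, 89 − 5² = 64 = 8² ⇒ 89 = 5² + 8².
  Combine using the Brahmagupta–Fibonacci identity (a² + b²)(c² + d²) = (ac − bd)² + (ad + bc)² = (ac + bd)² + (ad − bc)²:
  5 · 61 = 305: from (1² + 2²)(5² + 6²), take (1·5 − 2·6, 1·6 + 2·5) = (5 − 12, 6 + 10) = (-7, 16); dropping signs (only squares matter) gives (7, 16); check 7² + 16² = 49 + 256 = 305 ✓.
  305 · 89 = 27145: from (7² + 16²)(5² + 8²), take (7·5 − 16·8, 7·8 + 16·5) = (35 − 128, 56 + 80) = (-93, 136); dropping signs (only squares matter) gives (93, 136); check 93² + 136² = 8649 + 18496 = 27145 ✓.
  Scale by k = 2: (2·93, 2·136) = (186, 272).
Step 4: Order so x ≤ y and verify: 186² + 272² = 34596 + 73984 = 108580 = n. ✓

n = 108580 = 186² + 272² (one valid representation with x ≤ y).


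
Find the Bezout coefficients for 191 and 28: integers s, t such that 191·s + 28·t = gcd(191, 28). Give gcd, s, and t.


Euclidean algorithm on (191, 28) — divide until remainder is 0:
  191 = 6 · 28 + 23
  28 = 1 · 23 + 5
  23 = 4 · 5 + 3
  5 = 1 · 3 + 2
  3 = 1 · 2 + 1
  2 = 2 · 1 + 0
gcd(191, 28) = 1.
Track Bezout coefficients alongside the remainders: start with r₀ = 191 = a·1 + b·0 (s = 1, t = 0) and r₁ = 28 = a·0 + b·1 (s = 0, t = 1); each new remainder r_{k+1} = r_{k-1} − q_k·r_k inherits s_{k+1} = s_{k-1} − q_k·s_k, t_{k+1} = t_{k-1} − q_k·t_k, so r_k = a·s_k + b·t_k at every step:
  q = 6: r = 23, s = 1 − 6·0 = 1, t = 0 − 6·1 = -6  (check: 191·1 + 28·(-6) = 23)
  q = 1: r = 5, s = 0 − 1·1 = -1, t = 1 − 1·(-6) = 7  (check: 191·(-1) + 28·7 = 5)
  q = 4: r = 3, s = 1 − 4·(-1) = 5, t = -6 − 4·7 = -34  (check: 191·5 + 28·(-34) = 3)
  q = 1: r = 2, s = -1 − 1·5 = -6, t = 7 − 1·(-34) = 41  (check: 191·(-6) + 28·41 = 2)
  q = 1: r = 1, s = 5 − 1·(-6) = 11, t = -34 − 1·41 = -75  (check: 191·11 + 28·(-75) = 1)
The row with r = 1 (the gcd) gives the Bezout coefficients s = 11, t = -75.
Result: 191 · (11) + 28 · (-75) = 1.

gcd(191, 28) = 1; s = 11, t = -75 (check: 191·11 + 28·(-75) = 1).


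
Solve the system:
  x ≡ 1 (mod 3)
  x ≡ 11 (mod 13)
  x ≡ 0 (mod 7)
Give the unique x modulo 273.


Moduli 3, 13, 7 are pairwise coprime; by CRT there is a unique solution modulo M = 3 · 13 · 7 = 273.
Solve pairwise, accumulating the modulus:
  Start with x ≡ 1 (mod 3).
  Combine with x ≡ 11 (mod 13): since gcd(3, 13) = 1, we get a unique residue mod 39.
    Write x = 1 + 3·t and substitute into x ≡ 11 (mod 13): 3·t ≡ 11 − 1 = 10 (mod 13).
    The inverse of 3 mod 13 is 9 (since 3·9 = 27 = 2·13 + 1), so t ≡ 9·10 = 90 ≡ 12 (mod 13).
    Then x = 1 + 3·12 = 37, valid modulo lcm(3, 13) = 39: x ≡ 37 (mod 39).
  Combine with x ≡ 0 (mod 7): since gcd(39, 7) = 1, we get a unique residue mod 273.
    Write x = 37 + 39·t and substitute into x ≡ 0 (mod 7): 39·t ≡ 0 − 37 = -37 (mod 7).
    Reduce coefficients mod 7: 4·t ≡ 5 (mod 7).
    The inverse of 4 mod 7 is 2 (since 4·2 = 8 = 1·7 + 1), so t ≡ 2·5 = 10 ≡ 3 (mod 7).
    Then x = 37 + 39·3 = 154, valid modulo lcm(39, 7) = 273: x ≡ 154 (mod 273).
Verify: 154 mod 3 = 1 ✓, 154 mod 13 = 11 ✓, 154 mod 7 = 0 ✓.

x ≡ 154 (mod 273).


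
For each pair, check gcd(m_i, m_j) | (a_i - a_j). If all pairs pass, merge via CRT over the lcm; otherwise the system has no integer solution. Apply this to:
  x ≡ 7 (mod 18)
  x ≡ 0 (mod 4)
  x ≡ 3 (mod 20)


Moduli 18, 4, 20 are not pairwise coprime, so CRT works modulo lcm(m_i) when all pairwise compatibility conditions hold.
Pairwise compatibility: gcd(m_i, m_j) must divide a_i - a_j for every pair.
Merge one congruence at a time:
  Start: x ≡ 7 (mod 18).
  Combine with x ≡ 0 (mod 4): gcd(18, 4) = 2, and 0 - 7 = -7 is NOT divisible by 2.
    ⇒ system is inconsistent (no integer solution).

No solution (the system is inconsistent).


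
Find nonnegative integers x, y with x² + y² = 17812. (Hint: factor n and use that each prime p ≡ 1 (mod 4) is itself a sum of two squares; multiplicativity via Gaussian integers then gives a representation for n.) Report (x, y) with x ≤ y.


Step 1: Factor n = 17812 = 2^2 · 61 · 73.
Step 2: Check the mod-4 condition on each prime factor: 2 = 2 (special); 61 ≡ 1 (mod 4), exponent 1; 73 ≡ 1 (mod 4), exponent 1.
All primes ≡ 3 (mod 4) appear to even exponent (or don't appear), so by the two-squares theorem n IS expressible as a sum of two squares.
Step 3: Build a representation. Group n = k² · m with k = 2 and m = 61 · 73 = 4453 (a product of primes ≡ 1 (mod 4)); a representation of m scales to one of n via (k·x)² + (k·y)² = k²(x² + y²). Each prime p ≡ 1 (mod 4) is itself a sum of two squares; find a² by testing p − a² for a perfect square:
  61: 61 − 1² = 60, 61 − 2² = 57, 61 − 3² = 52, 61 − 4² = 45, 61 − 5² = 36 = 6² ⇒ 61 = 5² + 6².
  73: 73 − 1² = 72, 73 − 2² = 69, 73 − 3² = 64 = 8² ⇒ 73 = 3² + 8².
  Combine using the Brahmagupta–Fibonacci identity (a² + b²)(c² + d²) = (ac − bd)² + (ad + bc)² = (ac + bd)² + (ad − bc)²:
  61 · 73 = 4453: from (5² + 6²)(3² + 8²), take (5·3 − 6·8, 5·8 + 6·3) = (15 − 48, 40 + 18) = (-33, 58); dropping signs (only squares matter) gives (33, 58); check 33² + 58² = 1089 + 3364 = 4453 ✓.
  Scale by k = 2: (2·33, 2·58) = (66, 116).
Step 4: Order so x ≤ y and verify: 66² + 116² = 4356 + 13456 = 17812 = n. ✓

n = 17812 = 66² + 116² (one valid representation with x ≤ y).


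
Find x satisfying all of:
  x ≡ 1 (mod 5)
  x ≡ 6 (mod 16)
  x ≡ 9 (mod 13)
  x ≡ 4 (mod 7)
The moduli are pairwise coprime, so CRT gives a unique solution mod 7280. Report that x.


Product of moduli M = 5 · 16 · 13 · 7 = 7280.
Merge one congruence at a time:
  Start: x ≡ 1 (mod 5).
  Combine with x ≡ 6 (mod 16); new modulus lcm = 80.
    Write x = 1 + 5·t and substitute into x ≡ 6 (mod 16): 5·t ≡ 6 − 1 = 5 (mod 16).
    The inverse of 5 mod 16 is 13 (since 5·13 = 65 = 4·16 + 1), so t ≡ 13·5 = 65 ≡ 1 (mod 16).
    Then x = 1 + 5·1 = 6, valid modulo lcm(5, 16) = 80: x ≡ 6 (mod 80).
  Combine with x ≡ 9 (mod 13); new modulus lcm = 1040.
    Write x = 6 + 80·t and substitute into x ≡ 9 (mod 13): 80·t ≡ 9 − 6 = 3 (mod 13).
    Reduce coefficients mod 13: 2·t ≡ 3 (mod 13).
    The inverse of 2 mod 13 is 7 (since 2·7 = 14 = 1·13 + 1), so t ≡ 7·3 = 21 ≡ 8 (mod 13).
    Then x = 6 + 80·8 = 646, valid modulo lcm(80, 13) = 1040: x ≡ 646 (mod 1040).
  Combine with x ≡ 4 (mod 7); new modulus lcm = 7280.
    Write x = 646 + 1040·t and substitute into x ≡ 4 (mod 7): 1040·t ≡ 4 − 646 = -642 (mod 7).
    Reduce coefficients mod 7: 4·t ≡ 2 (mod 7).
    The inverse of 4 mod 7 is 2 (since 4·2 = 8 = 1·7 + 1), so t ≡ 2·2 = 4 ≡ 4 (mod 7).
    Then x = 646 + 1040·4 = 4806, valid modulo lcm(1040, 7) = 7280: x ≡ 4806 (mod 7280).
Verify against each original: 4806 mod 5 = 1, 4806 mod 16 = 6, 4806 mod 13 = 9, 4806 mod 7 = 4.

x ≡ 4806 (mod 7280).


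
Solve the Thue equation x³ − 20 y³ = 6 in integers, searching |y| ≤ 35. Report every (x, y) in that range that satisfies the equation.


The equation is x³ - 20y³ = 6. For fixed y, x³ = 20·y³ + 6, so a solution requires the RHS to be a perfect cube.
Strategy: iterate y from -35 to 35, compute RHS = 20·y³ + 6, and check whether it is a (positive or negative) perfect cube.
Check small values of y:
  y = 0: RHS = 6 is not a perfect cube.
  y = 1: RHS = 26 is not a perfect cube.
  y = -1: RHS = -14 is not a perfect cube.
  y = 2: RHS = 166 is not a perfect cube.
  y = -2: RHS = -154 is not a perfect cube.
  y = 3: RHS = 546 is not a perfect cube.
  y = -3: RHS = -534 is not a perfect cube.
Continuing the search up to |y| = 35 finds no solutions either.
No (x, y) in the scanned range satisfies the equation.

No integer solutions with |y| ≤ 35.
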